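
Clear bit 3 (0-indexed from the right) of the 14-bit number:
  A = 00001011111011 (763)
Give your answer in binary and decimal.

Mask = ~(1 << 3) = 11111111110111
Bit 3 of A is 1, so AND-ing with the mask clears it to 0.
  00001011111011
& 11111111110111
----------------
  00001011110011

Answer: 00001011110011 (755)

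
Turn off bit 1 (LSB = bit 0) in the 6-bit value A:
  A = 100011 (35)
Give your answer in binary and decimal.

Mask = ~(1 << 1) = 111101
Bit 1 of A is 1, so AND-ing with the mask clears it to 0.
  100011
& 111101
--------
  100001

Answer: 100001 (33)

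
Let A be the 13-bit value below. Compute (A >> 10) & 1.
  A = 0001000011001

Bit 10 is the 11th from the right.
  0001000011001
    ^
That bit is 0.

Answer: 0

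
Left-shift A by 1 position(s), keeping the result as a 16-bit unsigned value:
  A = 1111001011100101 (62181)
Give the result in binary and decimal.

Shift left by 1: drop the top 1 bit(s), append 1 zero(s) on the right.
  1111001011100101  ->  discard [1], keep [111001011100101], append 0
= 1110010111001010

Answer: 1110010111001010 (58826)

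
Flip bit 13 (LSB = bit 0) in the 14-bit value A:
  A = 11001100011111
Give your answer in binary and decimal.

Mask = 1 << 13 = 10000000000000
Bit 13 of A is 1; XOR with the mask flips it to 0.
  11001100011111
^ 10000000000000
----------------
  01001100011111

Answer: 01001100011111 (4895)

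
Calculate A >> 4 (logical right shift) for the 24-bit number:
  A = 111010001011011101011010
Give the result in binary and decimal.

Logical shift right by 4: drop the bottom 4 bit(s), prepend 4 zero(s) on the left.
  111010001011011101011010  ->  keep [11101000101101110101], discard [1010], prepend 0000
= 000011101000101101110101

Answer: 000011101000101101110101 (953205)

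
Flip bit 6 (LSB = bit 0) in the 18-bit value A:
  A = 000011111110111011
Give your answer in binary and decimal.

Mask = 1 << 6 = 000000000001000000
Bit 6 of A is 0; XOR with the mask flips it to 1.
  000011111110111011
^ 000000000001000000
--------------------
  000011111111111011

Answer: 000011111111111011 (16379)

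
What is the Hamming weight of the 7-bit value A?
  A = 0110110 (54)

0110110
1-bits at positions (from bit 0 = LSB): 1, 2, 4, 5
Count = 4

Answer: 4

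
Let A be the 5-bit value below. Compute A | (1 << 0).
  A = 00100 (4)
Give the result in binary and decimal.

Mask = 1 << 0 = 00001
Bit 0 of A is 0, so OR-ing with the mask flips it to 1.
  00100
| 00001
-------
  00101

Answer: 00101 (5)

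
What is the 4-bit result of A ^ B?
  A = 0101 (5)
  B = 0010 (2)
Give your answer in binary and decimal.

Apply ^ to each column (1 where bits differ):
  0101
^ 0010
------
  0111

Answer: 0111 (7)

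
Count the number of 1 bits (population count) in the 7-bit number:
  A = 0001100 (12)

0001100
1-bits at positions (from bit 0 = LSB): 2, 3
Count = 2

Answer: 2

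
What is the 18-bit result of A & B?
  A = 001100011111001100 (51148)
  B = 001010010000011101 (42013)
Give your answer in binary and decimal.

Apply & to each column (1 only where both bits are 1):
  001100011111001100
& 001010010000011101
--------------------
  001000010000001100

Answer: 001000010000001100 (33804)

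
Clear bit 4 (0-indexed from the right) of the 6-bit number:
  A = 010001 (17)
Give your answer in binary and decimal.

Mask = ~(1 << 4) = 101111
Bit 4 of A is 1, so AND-ing with the mask clears it to 0.
  010001
& 101111
--------
  000001

Answer: 000001 (1)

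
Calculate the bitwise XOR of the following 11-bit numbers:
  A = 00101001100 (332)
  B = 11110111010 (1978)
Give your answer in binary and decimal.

Apply ^ to each column (1 where bits differ):
  00101001100
^ 11110111010
-------------
  11011110110

Answer: 11011110110 (1782)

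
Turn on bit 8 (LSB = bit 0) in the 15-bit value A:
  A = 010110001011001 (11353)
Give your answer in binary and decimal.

Mask = 1 << 8 = 000000100000000
Bit 8 of A is 0, so OR-ing with the mask flips it to 1.
  010110001011001
| 000000100000000
-----------------
  010110101011001

Answer: 010110101011001 (11609)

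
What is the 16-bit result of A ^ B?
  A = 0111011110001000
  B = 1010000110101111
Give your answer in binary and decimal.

Apply ^ to each column (1 where bits differ):
  0111011110001000
^ 1010000110101111
------------------
  1101011000100111

Answer: 1101011000100111 (54823)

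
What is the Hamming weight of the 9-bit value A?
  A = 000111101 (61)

000111101
1-bits at positions (from bit 0 = LSB): 0, 2, 3, 4, 5
Count = 5

Answer: 5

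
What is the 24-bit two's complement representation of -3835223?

1. Binary of +3835223:  001110101000010101010111
2. Invert bits:     110001010111101010101000
3. Add 1:           110001010111101010101001

Answer: 110001010111101010101001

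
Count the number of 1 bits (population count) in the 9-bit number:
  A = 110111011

110111011
1-bits at positions (from bit 0 = LSB): 0, 1, 3, 4, 5, 7, 8
Count = 7

Answer: 7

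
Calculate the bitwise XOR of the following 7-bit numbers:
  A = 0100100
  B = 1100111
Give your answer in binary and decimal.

Apply ^ to each column (1 where bits differ):
  0100100
^ 1100111
---------
  1000011

Answer: 1000011 (67)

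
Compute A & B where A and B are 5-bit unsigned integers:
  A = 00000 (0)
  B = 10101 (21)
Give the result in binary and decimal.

Apply & to each column (1 only where both bits are 1):
  00000
& 10101
-------
  00000

Answer: 00000 (0)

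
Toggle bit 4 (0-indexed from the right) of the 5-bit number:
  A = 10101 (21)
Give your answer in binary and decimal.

Mask = 1 << 4 = 10000
Bit 4 of A is 1; XOR with the mask flips it to 0.
  10101
^ 10000
-------
  00101

Answer: 00101 (5)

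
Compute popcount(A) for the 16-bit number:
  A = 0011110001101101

0011110001101101
1-bits at positions (from bit 0 = LSB): 0, 2, 3, 5, 6, 10, 11, 12, 13
Count = 9

Answer: 9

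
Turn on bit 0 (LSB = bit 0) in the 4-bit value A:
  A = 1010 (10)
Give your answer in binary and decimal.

Mask = 1 << 0 = 0001
Bit 0 of A is 0, so OR-ing with the mask flips it to 1.
  1010
| 0001
------
  1011

Answer: 1011 (11)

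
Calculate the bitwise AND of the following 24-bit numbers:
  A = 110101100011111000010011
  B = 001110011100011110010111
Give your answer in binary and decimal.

Apply & to each column (1 only where both bits are 1):
  110101100011111000010011
& 001110011100011110010111
--------------------------
  000100000000011000010011

Answer: 000100000000011000010011 (1050131)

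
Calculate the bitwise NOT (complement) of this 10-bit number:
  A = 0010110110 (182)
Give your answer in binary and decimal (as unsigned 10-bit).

Flip each bit (0->1, 1->0):
  0010110110
  1101001001

Answer: 1101001001 (841)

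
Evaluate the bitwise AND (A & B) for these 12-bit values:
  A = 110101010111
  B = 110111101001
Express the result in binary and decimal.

Apply & to each column (1 only where both bits are 1):
  110101010111
& 110111101001
--------------
  110101000001

Answer: 110101000001 (3393)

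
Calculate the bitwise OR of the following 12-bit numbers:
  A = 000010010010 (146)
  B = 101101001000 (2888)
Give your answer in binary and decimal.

Apply | to each column (1 where either bit is 1):
  000010010010
| 101101001000
--------------
  101111011010

Answer: 101111011010 (3034)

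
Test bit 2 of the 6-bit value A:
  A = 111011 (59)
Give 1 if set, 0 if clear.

Bit 2 is the 3rd from the right.
  111011
     ^
That bit is 0.

Answer: 0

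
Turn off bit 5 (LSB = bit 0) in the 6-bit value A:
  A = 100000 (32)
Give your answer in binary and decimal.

Mask = ~(1 << 5) = 011111
Bit 5 of A is 1, so AND-ing with the mask clears it to 0.
  100000
& 011111
--------
  000000

Answer: 000000 (0)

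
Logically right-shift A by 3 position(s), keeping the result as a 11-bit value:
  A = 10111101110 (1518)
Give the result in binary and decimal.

Logical shift right by 3: drop the bottom 3 bit(s), prepend 3 zero(s) on the left.
  10111101110  ->  keep [10111101], discard [110], prepend 000
= 00010111101

Answer: 00010111101 (189)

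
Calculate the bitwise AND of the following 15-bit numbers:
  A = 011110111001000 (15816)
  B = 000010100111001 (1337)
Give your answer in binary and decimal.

Apply & to each column (1 only where both bits are 1):
  011110111001000
& 000010100111001
-----------------
  000010100001000

Answer: 000010100001000 (1288)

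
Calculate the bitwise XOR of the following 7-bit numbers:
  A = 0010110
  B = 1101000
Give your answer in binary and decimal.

Apply ^ to each column (1 where bits differ):
  0010110
^ 1101000
---------
  1111110

Answer: 1111110 (126)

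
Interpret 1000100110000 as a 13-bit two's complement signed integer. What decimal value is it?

MSB is 1, so the value is negative. Find the magnitude:
1. Invert bits:  0111011001111
2. Add 1:        0111011010000  = 3792
3. Apply sign:   -3792

Answer: -3792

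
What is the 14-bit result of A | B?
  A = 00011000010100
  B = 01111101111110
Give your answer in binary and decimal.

Apply | to each column (1 where either bit is 1):
  00011000010100
| 01111101111110
----------------
  01111101111110

Answer: 01111101111110 (8062)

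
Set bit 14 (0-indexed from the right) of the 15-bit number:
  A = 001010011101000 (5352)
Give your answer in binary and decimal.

Mask = 1 << 14 = 100000000000000
Bit 14 of A is 0, so OR-ing with the mask flips it to 1.
  001010011101000
| 100000000000000
-----------------
  101010011101000

Answer: 101010011101000 (21736)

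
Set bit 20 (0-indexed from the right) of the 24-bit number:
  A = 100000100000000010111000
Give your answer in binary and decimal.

Mask = 1 << 20 = 000100000000000000000000
Bit 20 of A is 0, so OR-ing with the mask flips it to 1.
  100000100000000010111000
| 000100000000000000000000
--------------------------
  100100100000000010111000

Answer: 100100100000000010111000 (9568440)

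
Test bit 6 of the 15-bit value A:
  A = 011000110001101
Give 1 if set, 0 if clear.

Bit 6 is the 7th from the right.
  011000110001101
          ^
That bit is 0.

Answer: 0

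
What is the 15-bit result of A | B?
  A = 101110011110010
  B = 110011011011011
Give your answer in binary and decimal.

Apply | to each column (1 where either bit is 1):
  101110011110010
| 110011011011011
-----------------
  111111011111011

Answer: 111111011111011 (32507)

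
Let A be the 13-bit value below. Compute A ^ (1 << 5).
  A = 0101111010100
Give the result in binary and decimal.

Mask = 1 << 5 = 0000000100000
Bit 5 of A is 0; XOR with the mask flips it to 1.
  0101111010100
^ 0000000100000
---------------
  0101111110100

Answer: 0101111110100 (3060)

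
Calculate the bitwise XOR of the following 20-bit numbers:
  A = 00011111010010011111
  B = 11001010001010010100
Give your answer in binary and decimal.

Apply ^ to each column (1 where bits differ):
  00011111010010011111
^ 11001010001010010100
----------------------
  11010101011000001011

Answer: 11010101011000001011 (873995)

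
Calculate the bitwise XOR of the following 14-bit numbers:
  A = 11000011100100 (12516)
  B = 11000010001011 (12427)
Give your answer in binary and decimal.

Apply ^ to each column (1 where bits differ):
  11000011100100
^ 11000010001011
----------------
  00000001101111

Answer: 00000001101111 (111)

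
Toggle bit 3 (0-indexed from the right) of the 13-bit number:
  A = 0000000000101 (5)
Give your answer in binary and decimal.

Mask = 1 << 3 = 0000000001000
Bit 3 of A is 0; XOR with the mask flips it to 1.
  0000000000101
^ 0000000001000
---------------
  0000000001101

Answer: 0000000001101 (13)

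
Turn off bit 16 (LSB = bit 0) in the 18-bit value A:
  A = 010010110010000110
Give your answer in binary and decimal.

Mask = ~(1 << 16) = 101111111111111111
Bit 16 of A is 1, so AND-ing with the mask clears it to 0.
  010010110010000110
& 101111111111111111
--------------------
  000010110010000110

Answer: 000010110010000110 (11398)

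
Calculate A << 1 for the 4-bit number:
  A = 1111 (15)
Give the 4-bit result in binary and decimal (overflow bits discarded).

Shift left by 1: drop the top 1 bit(s), append 1 zero(s) on the right.
  1111  ->  discard [1], keep [111], append 0
= 1110

Answer: 1110 (14)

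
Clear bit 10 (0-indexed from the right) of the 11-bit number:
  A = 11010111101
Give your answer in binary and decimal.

Mask = ~(1 << 10) = 01111111111
Bit 10 of A is 1, so AND-ing with the mask clears it to 0.
  11010111101
& 01111111111
-------------
  01010111101

Answer: 01010111101 (701)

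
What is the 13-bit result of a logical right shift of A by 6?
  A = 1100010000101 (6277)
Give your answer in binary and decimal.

Logical shift right by 6: drop the bottom 6 bit(s), prepend 6 zero(s) on the left.
  1100010000101  ->  keep [1100010], discard [000101], prepend 000000
= 0000001100010

Answer: 0000001100010 (98)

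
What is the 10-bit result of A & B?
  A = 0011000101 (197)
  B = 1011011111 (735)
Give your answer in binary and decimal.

Apply & to each column (1 only where both bits are 1):
  0011000101
& 1011011111
------------
  0011000101

Answer: 0011000101 (197)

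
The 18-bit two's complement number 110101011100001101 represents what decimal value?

MSB is 1, so the value is negative. Find the magnitude:
1. Invert bits:  001010100011110010
2. Add 1:        001010100011110011  = 43251
3. Apply sign:   -43251

Answer: -43251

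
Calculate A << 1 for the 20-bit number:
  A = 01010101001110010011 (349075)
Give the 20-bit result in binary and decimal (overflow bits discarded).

Shift left by 1: drop the top 1 bit(s), append 1 zero(s) on the right.
  01010101001110010011  ->  discard [0], keep [1010101001110010011], append 0
= 10101010011100100110

Answer: 10101010011100100110 (698150)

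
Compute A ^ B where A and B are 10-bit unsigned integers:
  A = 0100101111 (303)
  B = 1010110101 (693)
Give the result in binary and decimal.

Apply ^ to each column (1 where bits differ):
  0100101111
^ 1010110101
------------
  1110011010

Answer: 1110011010 (922)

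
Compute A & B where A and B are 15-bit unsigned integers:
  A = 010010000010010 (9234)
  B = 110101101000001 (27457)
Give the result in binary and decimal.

Apply & to each column (1 only where both bits are 1):
  010010000010010
& 110101101000001
-----------------
  010000000000000

Answer: 010000000000000 (8192)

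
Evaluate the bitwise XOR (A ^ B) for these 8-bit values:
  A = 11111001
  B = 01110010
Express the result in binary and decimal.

Apply ^ to each column (1 where bits differ):
  11111001
^ 01110010
----------
  10001011

Answer: 10001011 (139)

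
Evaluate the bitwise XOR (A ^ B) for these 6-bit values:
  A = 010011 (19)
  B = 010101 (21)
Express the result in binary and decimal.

Apply ^ to each column (1 where bits differ):
  010011
^ 010101
--------
  000110

Answer: 000110 (6)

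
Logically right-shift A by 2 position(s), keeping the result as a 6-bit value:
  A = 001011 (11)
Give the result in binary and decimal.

Logical shift right by 2: drop the bottom 2 bit(s), prepend 2 zero(s) on the left.
  001011  ->  keep [0010], discard [11], prepend 00
= 000010

Answer: 000010 (2)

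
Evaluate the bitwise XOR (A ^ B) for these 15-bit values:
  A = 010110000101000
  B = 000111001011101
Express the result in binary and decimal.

Apply ^ to each column (1 where bits differ):
  010110000101000
^ 000111001011101
-----------------
  010001001110101

Answer: 010001001110101 (8821)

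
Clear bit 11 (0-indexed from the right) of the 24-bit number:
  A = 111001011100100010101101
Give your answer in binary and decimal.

Mask = ~(1 << 11) = 111111111111011111111111
Bit 11 of A is 1, so AND-ing with the mask clears it to 0.
  111001011100100010101101
& 111111111111011111111111
--------------------------
  111001011100000010101101

Answer: 111001011100000010101101 (15057069)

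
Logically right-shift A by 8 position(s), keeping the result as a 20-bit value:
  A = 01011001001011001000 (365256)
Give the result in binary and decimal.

Logical shift right by 8: drop the bottom 8 bit(s), prepend 8 zero(s) on the left.
  01011001001011001000  ->  keep [010110010010], discard [11001000], prepend 00000000
= 00000000010110010010

Answer: 00000000010110010010 (1426)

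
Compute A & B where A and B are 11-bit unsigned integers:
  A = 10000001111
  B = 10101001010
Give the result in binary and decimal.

Apply & to each column (1 only where both bits are 1):
  10000001111
& 10101001010
-------------
  10000001010

Answer: 10000001010 (1034)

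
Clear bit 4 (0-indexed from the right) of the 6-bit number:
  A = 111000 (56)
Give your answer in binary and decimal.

Mask = ~(1 << 4) = 101111
Bit 4 of A is 1, so AND-ing with the mask clears it to 0.
  111000
& 101111
--------
  101000

Answer: 101000 (40)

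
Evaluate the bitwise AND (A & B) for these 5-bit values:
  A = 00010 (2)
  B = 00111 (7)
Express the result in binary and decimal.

Apply & to each column (1 only where both bits are 1):
  00010
& 00111
-------
  00010

Answer: 00010 (2)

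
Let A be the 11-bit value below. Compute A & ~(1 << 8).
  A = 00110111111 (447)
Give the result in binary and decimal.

Mask = ~(1 << 8) = 11011111111
Bit 8 of A is 1, so AND-ing with the mask clears it to 0.
  00110111111
& 11011111111
-------------
  00010111111

Answer: 00010111111 (191)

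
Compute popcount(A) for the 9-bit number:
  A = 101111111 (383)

101111111
1-bits at positions (from bit 0 = LSB): 0, 1, 2, 3, 4, 5, 6, 8
Count = 8

Answer: 8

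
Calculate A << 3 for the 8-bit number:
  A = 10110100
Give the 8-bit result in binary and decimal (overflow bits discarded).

Shift left by 3: drop the top 3 bit(s), append 3 zero(s) on the right.
  10110100  ->  discard [101], keep [10100], append 000
= 10100000

Answer: 10100000 (160)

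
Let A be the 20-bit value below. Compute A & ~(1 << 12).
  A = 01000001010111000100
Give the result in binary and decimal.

Mask = ~(1 << 12) = 11111110111111111111
Bit 12 of A is 1, so AND-ing with the mask clears it to 0.
  01000001010111000100
& 11111110111111111111
----------------------
  01000000010111000100

Answer: 01000000010111000100 (263620)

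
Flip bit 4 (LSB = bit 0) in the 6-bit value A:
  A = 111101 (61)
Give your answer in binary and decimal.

Mask = 1 << 4 = 010000
Bit 4 of A is 1; XOR with the mask flips it to 0.
  111101
^ 010000
--------
  101101

Answer: 101101 (45)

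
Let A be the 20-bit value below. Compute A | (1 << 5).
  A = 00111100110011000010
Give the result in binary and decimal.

Mask = 1 << 5 = 00000000000000100000
Bit 5 of A is 0, so OR-ing with the mask flips it to 1.
  00111100110011000010
| 00000000000000100000
----------------------
  00111100110011100010

Answer: 00111100110011100010 (249058)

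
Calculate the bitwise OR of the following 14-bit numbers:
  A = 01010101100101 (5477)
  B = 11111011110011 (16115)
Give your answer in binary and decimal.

Apply | to each column (1 where either bit is 1):
  01010101100101
| 11111011110011
----------------
  11111111110111

Answer: 11111111110111 (16375)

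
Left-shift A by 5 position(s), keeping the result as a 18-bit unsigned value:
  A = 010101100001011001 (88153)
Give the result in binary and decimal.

Shift left by 5: drop the top 5 bit(s), append 5 zero(s) on the right.
  010101100001011001  ->  discard [01010], keep [1100001011001], append 00000
= 110000101100100000

Answer: 110000101100100000 (199456)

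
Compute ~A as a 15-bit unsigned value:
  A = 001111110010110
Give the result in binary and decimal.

Flip each bit (0->1, 1->0):
  001111110010110
  110000001101001

Answer: 110000001101001 (24681)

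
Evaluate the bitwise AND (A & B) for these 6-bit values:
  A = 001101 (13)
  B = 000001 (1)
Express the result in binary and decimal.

Apply & to each column (1 only where both bits are 1):
  001101
& 000001
--------
  000001

Answer: 000001 (1)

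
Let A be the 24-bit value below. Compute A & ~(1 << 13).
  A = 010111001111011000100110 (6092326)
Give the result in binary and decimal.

Mask = ~(1 << 13) = 111111111101111111111111
Bit 13 of A is 1, so AND-ing with the mask clears it to 0.
  010111001111011000100110
& 111111111101111111111111
--------------------------
  010111001101011000100110

Answer: 010111001101011000100110 (6084134)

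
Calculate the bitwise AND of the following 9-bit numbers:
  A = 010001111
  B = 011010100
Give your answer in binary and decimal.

Apply & to each column (1 only where both bits are 1):
  010001111
& 011010100
-----------
  010000100

Answer: 010000100 (132)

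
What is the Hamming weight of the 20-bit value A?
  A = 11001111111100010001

11001111111100010001
1-bits at positions (from bit 0 = LSB): 0, 4, 8, 9, 10, 11, 12, 13, 14, 15, 18, 19
Count = 12

Answer: 12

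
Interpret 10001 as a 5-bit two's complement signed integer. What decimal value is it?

MSB is 1, so the value is negative. Find the magnitude:
1. Invert bits:  01110
2. Add 1:        01111  = 15
3. Apply sign:   -15

Answer: -15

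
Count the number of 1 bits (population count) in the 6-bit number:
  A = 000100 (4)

000100
1-bits at positions (from bit 0 = LSB): 2
Count = 1

Answer: 1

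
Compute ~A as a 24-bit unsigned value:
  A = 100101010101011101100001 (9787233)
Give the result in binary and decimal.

Flip each bit (0->1, 1->0):
  100101010101011101100001
  011010101010100010011110

Answer: 011010101010100010011110 (6989982)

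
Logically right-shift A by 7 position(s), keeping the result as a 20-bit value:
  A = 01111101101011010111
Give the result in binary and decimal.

Logical shift right by 7: drop the bottom 7 bit(s), prepend 7 zero(s) on the left.
  01111101101011010111  ->  keep [0111110110101], discard [1010111], prepend 0000000
= 00000000111110110101

Answer: 00000000111110110101 (4021)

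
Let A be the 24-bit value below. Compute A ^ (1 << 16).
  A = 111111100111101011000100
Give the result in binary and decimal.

Mask = 1 << 16 = 000000010000000000000000
Bit 16 of A is 0; XOR with the mask flips it to 1.
  111111100111101011000100
^ 000000010000000000000000
--------------------------
  111111110111101011000100

Answer: 111111110111101011000100 (16743108)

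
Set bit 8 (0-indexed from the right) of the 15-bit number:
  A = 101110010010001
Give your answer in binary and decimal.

Mask = 1 << 8 = 000000100000000
Bit 8 of A is 0, so OR-ing with the mask flips it to 1.
  101110010010001
| 000000100000000
-----------------
  101110110010001

Answer: 101110110010001 (23953)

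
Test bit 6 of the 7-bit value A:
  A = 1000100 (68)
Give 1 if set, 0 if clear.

Bit 6 is the 7th from the right.
  1000100
  ^
That bit is 1.

Answer: 1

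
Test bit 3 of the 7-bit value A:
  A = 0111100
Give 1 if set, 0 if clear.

Bit 3 is the 4th from the right.
  0111100
     ^
That bit is 1.

Answer: 1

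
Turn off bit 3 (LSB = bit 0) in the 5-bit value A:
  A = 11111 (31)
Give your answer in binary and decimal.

Mask = ~(1 << 3) = 10111
Bit 3 of A is 1, so AND-ing with the mask clears it to 0.
  11111
& 10111
-------
  10111

Answer: 10111 (23)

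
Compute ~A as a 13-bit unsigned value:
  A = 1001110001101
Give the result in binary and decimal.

Flip each bit (0->1, 1->0):
  1001110001101
  0110001110010

Answer: 0110001110010 (3186)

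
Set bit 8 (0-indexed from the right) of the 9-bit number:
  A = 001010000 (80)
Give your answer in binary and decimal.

Mask = 1 << 8 = 100000000
Bit 8 of A is 0, so OR-ing with the mask flips it to 1.
  001010000
| 100000000
-----------
  101010000

Answer: 101010000 (336)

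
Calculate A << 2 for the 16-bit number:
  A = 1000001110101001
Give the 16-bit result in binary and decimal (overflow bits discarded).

Shift left by 2: drop the top 2 bit(s), append 2 zero(s) on the right.
  1000001110101001  ->  discard [10], keep [00001110101001], append 00
= 0000111010100100

Answer: 0000111010100100 (3748)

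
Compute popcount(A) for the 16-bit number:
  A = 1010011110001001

1010011110001001
1-bits at positions (from bit 0 = LSB): 0, 3, 7, 8, 9, 10, 13, 15
Count = 8

Answer: 8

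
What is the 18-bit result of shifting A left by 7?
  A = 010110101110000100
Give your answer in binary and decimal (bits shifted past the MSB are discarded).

Shift left by 7: drop the top 7 bit(s), append 7 zero(s) on the right.
  010110101110000100  ->  discard [0101101], keep [01110000100], append 0000000
= 011100001000000000

Answer: 011100001000000000 (115200)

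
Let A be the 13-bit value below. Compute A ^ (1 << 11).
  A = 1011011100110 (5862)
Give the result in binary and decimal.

Mask = 1 << 11 = 0100000000000
Bit 11 of A is 0; XOR with the mask flips it to 1.
  1011011100110
^ 0100000000000
---------------
  1111011100110

Answer: 1111011100110 (7910)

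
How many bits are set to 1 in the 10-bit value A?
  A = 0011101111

0011101111
1-bits at positions (from bit 0 = LSB): 0, 1, 2, 3, 5, 6, 7
Count = 7

Answer: 7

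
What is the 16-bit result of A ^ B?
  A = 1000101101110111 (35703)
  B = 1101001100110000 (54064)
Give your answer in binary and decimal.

Apply ^ to each column (1 where bits differ):
  1000101101110111
^ 1101001100110000
------------------
  0101100001000111

Answer: 0101100001000111 (22599)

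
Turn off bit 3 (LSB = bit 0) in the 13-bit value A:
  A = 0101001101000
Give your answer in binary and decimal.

Mask = ~(1 << 3) = 1111111110111
Bit 3 of A is 1, so AND-ing with the mask clears it to 0.
  0101001101000
& 1111111110111
---------------
  0101001100000

Answer: 0101001100000 (2656)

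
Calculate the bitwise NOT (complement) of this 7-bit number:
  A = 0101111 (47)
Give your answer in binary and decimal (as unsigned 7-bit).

Flip each bit (0->1, 1->0):
  0101111
  1010000

Answer: 1010000 (80)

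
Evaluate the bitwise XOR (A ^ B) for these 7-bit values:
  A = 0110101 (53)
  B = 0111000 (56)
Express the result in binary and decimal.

Apply ^ to each column (1 where bits differ):
  0110101
^ 0111000
---------
  0001101

Answer: 0001101 (13)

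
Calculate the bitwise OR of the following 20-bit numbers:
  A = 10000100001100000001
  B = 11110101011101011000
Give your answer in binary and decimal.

Apply | to each column (1 where either bit is 1):
  10000100001100000001
| 11110101011101011000
----------------------
  11110101011101011001

Answer: 11110101011101011001 (1005401)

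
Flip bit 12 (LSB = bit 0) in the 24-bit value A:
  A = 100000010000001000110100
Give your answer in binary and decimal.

Mask = 1 << 12 = 000000000001000000000000
Bit 12 of A is 0; XOR with the mask flips it to 1.
  100000010000001000110100
^ 000000000001000000000000
--------------------------
  100000010001001000110100

Answer: 100000010001001000110100 (8458804)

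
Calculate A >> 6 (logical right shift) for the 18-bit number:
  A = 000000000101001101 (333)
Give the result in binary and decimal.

Logical shift right by 6: drop the bottom 6 bit(s), prepend 6 zero(s) on the left.
  000000000101001101  ->  keep [000000000101], discard [001101], prepend 000000
= 000000000000000101

Answer: 000000000000000101 (5)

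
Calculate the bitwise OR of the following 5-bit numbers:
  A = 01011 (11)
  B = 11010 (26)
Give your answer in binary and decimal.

Apply | to each column (1 where either bit is 1):
  01011
| 11010
-------
  11011

Answer: 11011 (27)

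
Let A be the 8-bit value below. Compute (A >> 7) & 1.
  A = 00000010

Bit 7 is the 8th from the right.
  00000010
  ^
That bit is 0.

Answer: 0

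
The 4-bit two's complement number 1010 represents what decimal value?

MSB is 1, so the value is negative. Find the magnitude:
1. Invert bits:  0101
2. Add 1:        0110  = 6
3. Apply sign:   -6

Answer: -6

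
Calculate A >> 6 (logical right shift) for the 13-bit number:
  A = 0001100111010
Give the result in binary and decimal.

Logical shift right by 6: drop the bottom 6 bit(s), prepend 6 zero(s) on the left.
  0001100111010  ->  keep [0001100], discard [111010], prepend 000000
= 0000000001100

Answer: 0000000001100 (12)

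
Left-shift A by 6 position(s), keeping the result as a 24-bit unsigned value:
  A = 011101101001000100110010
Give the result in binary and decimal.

Shift left by 6: drop the top 6 bit(s), append 6 zero(s) on the right.
  011101101001000100110010  ->  discard [011101], keep [101001000100110010], append 000000
= 101001000100110010000000

Answer: 101001000100110010000000 (10767488)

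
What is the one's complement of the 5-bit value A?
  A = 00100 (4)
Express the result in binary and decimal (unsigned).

Flip each bit (0->1, 1->0):
  00100
  11011

Answer: 11011 (27)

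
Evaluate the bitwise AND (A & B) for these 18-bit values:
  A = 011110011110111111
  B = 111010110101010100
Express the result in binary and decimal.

Apply & to each column (1 only where both bits are 1):
  011110011110111111
& 111010110101010100
--------------------
  011010010100010100

Answer: 011010010100010100 (107796)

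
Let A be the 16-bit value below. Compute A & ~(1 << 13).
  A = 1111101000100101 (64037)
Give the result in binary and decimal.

Mask = ~(1 << 13) = 1101111111111111
Bit 13 of A is 1, so AND-ing with the mask clears it to 0.
  1111101000100101
& 1101111111111111
------------------
  1101101000100101

Answer: 1101101000100101 (55845)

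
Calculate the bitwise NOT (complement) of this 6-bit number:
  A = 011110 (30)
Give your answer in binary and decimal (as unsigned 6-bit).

Flip each bit (0->1, 1->0):
  011110
  100001

Answer: 100001 (33)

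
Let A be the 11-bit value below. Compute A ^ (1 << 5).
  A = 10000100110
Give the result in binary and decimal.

Mask = 1 << 5 = 00000100000
Bit 5 of A is 1; XOR with the mask flips it to 0.
  10000100110
^ 00000100000
-------------
  10000000110

Answer: 10000000110 (1030)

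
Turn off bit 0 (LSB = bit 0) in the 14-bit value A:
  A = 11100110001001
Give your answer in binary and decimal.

Mask = ~(1 << 0) = 11111111111110
Bit 0 of A is 1, so AND-ing with the mask clears it to 0.
  11100110001001
& 11111111111110
----------------
  11100110001000

Answer: 11100110001000 (14728)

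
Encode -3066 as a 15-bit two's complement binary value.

1. Binary of +3066:  000101111111010
2. Invert bits:     111010000000101
3. Add 1:           111010000000110

Answer: 111010000000110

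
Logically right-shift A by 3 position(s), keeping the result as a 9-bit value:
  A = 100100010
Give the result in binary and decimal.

Logical shift right by 3: drop the bottom 3 bit(s), prepend 3 zero(s) on the left.
  100100010  ->  keep [100100], discard [010], prepend 000
= 000100100

Answer: 000100100 (36)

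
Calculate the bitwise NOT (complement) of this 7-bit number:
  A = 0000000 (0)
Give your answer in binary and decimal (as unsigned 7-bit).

Flip each bit (0->1, 1->0):
  0000000
  1111111

Answer: 1111111 (127)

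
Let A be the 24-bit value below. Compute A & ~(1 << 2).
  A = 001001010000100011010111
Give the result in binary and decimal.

Mask = ~(1 << 2) = 111111111111111111111011
Bit 2 of A is 1, so AND-ing with the mask clears it to 0.
  001001010000100011010111
& 111111111111111111111011
--------------------------
  001001010000100011010011

Answer: 001001010000100011010011 (2427091)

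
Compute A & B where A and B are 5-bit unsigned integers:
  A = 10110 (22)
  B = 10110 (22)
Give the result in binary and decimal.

Apply & to each column (1 only where both bits are 1):
  10110
& 10110
-------
  10110

Answer: 10110 (22)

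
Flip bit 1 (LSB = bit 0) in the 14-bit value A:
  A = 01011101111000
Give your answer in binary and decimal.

Mask = 1 << 1 = 00000000000010
Bit 1 of A is 0; XOR with the mask flips it to 1.
  01011101111000
^ 00000000000010
----------------
  01011101111010

Answer: 01011101111010 (6010)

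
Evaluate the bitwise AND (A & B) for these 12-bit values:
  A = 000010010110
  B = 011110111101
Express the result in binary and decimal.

Apply & to each column (1 only where both bits are 1):
  000010010110
& 011110111101
--------------
  000010010100

Answer: 000010010100 (148)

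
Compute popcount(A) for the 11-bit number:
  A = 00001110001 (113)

00001110001
1-bits at positions (from bit 0 = LSB): 0, 4, 5, 6
Count = 4

Answer: 4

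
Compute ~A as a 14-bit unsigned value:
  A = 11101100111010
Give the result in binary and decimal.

Flip each bit (0->1, 1->0):
  11101100111010
  00010011000101

Answer: 00010011000101 (1221)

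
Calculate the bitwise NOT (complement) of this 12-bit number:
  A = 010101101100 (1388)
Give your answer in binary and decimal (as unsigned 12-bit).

Flip each bit (0->1, 1->0):
  010101101100
  101010010011

Answer: 101010010011 (2707)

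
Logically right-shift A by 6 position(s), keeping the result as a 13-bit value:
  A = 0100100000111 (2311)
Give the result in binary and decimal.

Logical shift right by 6: drop the bottom 6 bit(s), prepend 6 zero(s) on the left.
  0100100000111  ->  keep [0100100], discard [000111], prepend 000000
= 0000000100100

Answer: 0000000100100 (36)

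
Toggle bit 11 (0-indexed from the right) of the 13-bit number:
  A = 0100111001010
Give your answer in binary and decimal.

Mask = 1 << 11 = 0100000000000
Bit 11 of A is 1; XOR with the mask flips it to 0.
  0100111001010
^ 0100000000000
---------------
  0000111001010

Answer: 0000111001010 (458)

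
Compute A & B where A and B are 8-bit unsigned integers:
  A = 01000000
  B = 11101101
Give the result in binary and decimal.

Apply & to each column (1 only where both bits are 1):
  01000000
& 11101101
----------
  01000000

Answer: 01000000 (64)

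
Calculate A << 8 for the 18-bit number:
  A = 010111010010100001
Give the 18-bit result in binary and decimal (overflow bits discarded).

Shift left by 8: drop the top 8 bit(s), append 8 zero(s) on the right.
  010111010010100001  ->  discard [01011101], keep [0010100001], append 00000000
= 001010000100000000

Answer: 001010000100000000 (41216)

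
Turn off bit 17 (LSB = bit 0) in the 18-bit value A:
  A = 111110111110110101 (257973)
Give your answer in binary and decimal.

Mask = ~(1 << 17) = 011111111111111111
Bit 17 of A is 1, so AND-ing with the mask clears it to 0.
  111110111110110101
& 011111111111111111
--------------------
  011110111110110101

Answer: 011110111110110101 (126901)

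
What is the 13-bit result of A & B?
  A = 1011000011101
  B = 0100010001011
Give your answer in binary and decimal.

Apply & to each column (1 only where both bits are 1):
  1011000011101
& 0100010001011
---------------
  0000000001001

Answer: 0000000001001 (9)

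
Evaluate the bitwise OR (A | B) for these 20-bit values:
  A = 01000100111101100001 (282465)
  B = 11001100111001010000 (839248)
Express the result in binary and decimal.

Apply | to each column (1 where either bit is 1):
  01000100111101100001
| 11001100111001010000
----------------------
  11001100111101110001

Answer: 11001100111101110001 (839537)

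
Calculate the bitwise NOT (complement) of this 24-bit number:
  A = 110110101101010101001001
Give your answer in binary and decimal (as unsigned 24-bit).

Flip each bit (0->1, 1->0):
  110110101101010101001001
  001001010010101010110110

Answer: 001001010010101010110110 (2435766)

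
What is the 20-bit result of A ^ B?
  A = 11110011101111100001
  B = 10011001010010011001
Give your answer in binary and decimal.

Apply ^ to each column (1 where bits differ):
  11110011101111100001
^ 10011001010010011001
----------------------
  01101010111101111000

Answer: 01101010111101111000 (438136)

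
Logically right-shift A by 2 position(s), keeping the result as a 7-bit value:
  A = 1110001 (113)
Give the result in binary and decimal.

Logical shift right by 2: drop the bottom 2 bit(s), prepend 2 zero(s) on the left.
  1110001  ->  keep [11100], discard [01], prepend 00
= 0011100

Answer: 0011100 (28)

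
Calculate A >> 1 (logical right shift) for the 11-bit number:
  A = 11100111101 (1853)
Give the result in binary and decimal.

Logical shift right by 1: drop the bottom 1 bit(s), prepend 1 zero(s) on the left.
  11100111101  ->  keep [1110011110], discard [1], prepend 0
= 01110011110

Answer: 01110011110 (926)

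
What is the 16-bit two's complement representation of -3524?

1. Binary of +3524:  0000110111000100
2. Invert bits:     1111001000111011
3. Add 1:           1111001000111100

Answer: 1111001000111100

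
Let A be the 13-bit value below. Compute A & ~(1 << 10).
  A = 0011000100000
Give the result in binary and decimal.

Mask = ~(1 << 10) = 1101111111111
Bit 10 of A is 1, so AND-ing with the mask clears it to 0.
  0011000100000
& 1101111111111
---------------
  0001000100000

Answer: 0001000100000 (544)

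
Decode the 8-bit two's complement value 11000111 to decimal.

MSB is 1, so the value is negative. Find the magnitude:
1. Invert bits:  00111000
2. Add 1:        00111001  = 57
3. Apply sign:   -57

Answer: -57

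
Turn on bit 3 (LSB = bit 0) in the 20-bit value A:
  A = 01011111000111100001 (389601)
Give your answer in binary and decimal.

Mask = 1 << 3 = 00000000000000001000
Bit 3 of A is 0, so OR-ing with the mask flips it to 1.
  01011111000111100001
| 00000000000000001000
----------------------
  01011111000111101001

Answer: 01011111000111101001 (389609)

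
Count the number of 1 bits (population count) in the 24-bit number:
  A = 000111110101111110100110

000111110101111110100110
1-bits at positions (from bit 0 = LSB): 1, 2, 5, 7, 8, 9, 10, 11, 12, 14, 16, 17, 18, 19, 20
Count = 15

Answer: 15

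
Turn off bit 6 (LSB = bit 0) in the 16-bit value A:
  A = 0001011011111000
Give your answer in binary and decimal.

Mask = ~(1 << 6) = 1111111110111111
Bit 6 of A is 1, so AND-ing with the mask clears it to 0.
  0001011011111000
& 1111111110111111
------------------
  0001011010111000

Answer: 0001011010111000 (5816)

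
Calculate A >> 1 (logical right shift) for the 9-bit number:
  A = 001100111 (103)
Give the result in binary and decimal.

Logical shift right by 1: drop the bottom 1 bit(s), prepend 1 zero(s) on the left.
  001100111  ->  keep [00110011], discard [1], prepend 0
= 000110011

Answer: 000110011 (51)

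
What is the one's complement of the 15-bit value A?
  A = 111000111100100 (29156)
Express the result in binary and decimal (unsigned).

Flip each bit (0->1, 1->0):
  111000111100100
  000111000011011

Answer: 000111000011011 (3611)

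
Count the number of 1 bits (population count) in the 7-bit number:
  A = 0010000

0010000
1-bits at positions (from bit 0 = LSB): 4
Count = 1

Answer: 1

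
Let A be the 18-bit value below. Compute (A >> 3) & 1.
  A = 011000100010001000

Bit 3 is the 4th from the right.
  011000100010001000
                ^
That bit is 1.

Answer: 1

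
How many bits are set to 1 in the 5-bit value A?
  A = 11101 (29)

11101
1-bits at positions (from bit 0 = LSB): 0, 2, 3, 4
Count = 4

Answer: 4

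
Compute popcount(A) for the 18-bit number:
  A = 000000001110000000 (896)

000000001110000000
1-bits at positions (from bit 0 = LSB): 7, 8, 9
Count = 3

Answer: 3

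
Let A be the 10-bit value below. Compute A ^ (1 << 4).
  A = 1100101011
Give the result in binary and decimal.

Mask = 1 << 4 = 0000010000
Bit 4 of A is 0; XOR with the mask flips it to 1.
  1100101011
^ 0000010000
------------
  1100111011

Answer: 1100111011 (827)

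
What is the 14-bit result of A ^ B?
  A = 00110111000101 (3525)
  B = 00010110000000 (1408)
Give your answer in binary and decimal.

Apply ^ to each column (1 where bits differ):
  00110111000101
^ 00010110000000
----------------
  00100001000101

Answer: 00100001000101 (2117)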